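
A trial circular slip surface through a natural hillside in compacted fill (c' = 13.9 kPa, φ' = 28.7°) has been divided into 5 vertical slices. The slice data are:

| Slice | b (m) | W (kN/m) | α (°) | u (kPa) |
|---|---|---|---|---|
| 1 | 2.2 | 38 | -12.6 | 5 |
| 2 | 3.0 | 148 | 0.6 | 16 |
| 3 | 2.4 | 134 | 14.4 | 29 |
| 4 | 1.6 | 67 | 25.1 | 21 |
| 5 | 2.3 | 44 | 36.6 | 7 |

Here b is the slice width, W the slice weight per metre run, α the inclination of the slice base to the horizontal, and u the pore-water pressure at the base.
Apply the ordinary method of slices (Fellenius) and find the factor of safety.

Ordinary method of slices: FS = Σ[c'·Δl_i + (W_i cosα_i − u_i·Δl_i)·tanφ'] / Σ W_i sinα_i, with Δl_i = b_i / cosα_i.
Slice 1: Δl = 2.2/cos(-12.6°) = 2.254 m; N'_1 = 38·cos(-12.6°) − 5·2.254 = 25.8; c'Δl = 31.33; W sinα = -8.3
Slice 2: Δl = 3.0/cos0.6° = 3.000 m; N'_2 = 148·cos0.6° − 16·3.000 = 100.0; c'Δl = 41.70; W sinα = 1.5
Slice 3: Δl = 2.4/cos14.4° = 2.478 m; N'_3 = 134·cos14.4° − 29·2.478 = 57.9; c'Δl = 34.44; W sinα = 33.3
Slice 4: Δl = 1.6/cos25.1° = 1.767 m; N'_4 = 67·cos25.1° − 21·1.767 = 23.6; c'Δl = 24.56; W sinα = 28.4
Slice 5: Δl = 2.3/cos36.6° = 2.865 m; N'_5 = 44·cos36.6° − 7·2.865 = 15.3; c'Δl = 39.82; W sinα = 26.2
Σc'Δl = 171.9 kN/m; ΣN' = 222.6 kN/m; ΣW sinα = 81.2 kN/m
Resisting = 171.9 + 222.6·tan28.7° = 171.9 + 121.9 = 293.7 kN/m
FS = 293.7 / 81.2 = 3.615

FS = 3.62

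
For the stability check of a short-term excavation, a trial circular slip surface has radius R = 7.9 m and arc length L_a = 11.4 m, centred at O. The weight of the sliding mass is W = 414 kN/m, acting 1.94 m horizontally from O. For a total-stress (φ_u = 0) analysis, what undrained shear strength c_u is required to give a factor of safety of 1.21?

FS = c_u·L_a·R / (W·d), so c_u = FS·W·d / (L_a·R).
c_u = 1.21·414·1.94 / (11.40·7.9) = 971.8 / 90.06 = 10.79 kPa

c_u = 10.8 kPa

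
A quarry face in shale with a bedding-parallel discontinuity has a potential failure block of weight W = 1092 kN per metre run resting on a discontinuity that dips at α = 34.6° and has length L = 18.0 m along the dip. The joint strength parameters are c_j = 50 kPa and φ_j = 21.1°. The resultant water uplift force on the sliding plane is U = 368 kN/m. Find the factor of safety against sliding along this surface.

Resolving the block weight along and normal to the plane and applying the Mohr–Coulomb strength on the joint:
N' = W cosα − U = 1092·cos34.6° − 368 = 530.9 kN/m
Driving force T = W sinα = 1092·sin34.6° = 620.1 kN/m
Resisting force R = c_j·L + N'·tanφ_j = 50·18.0 + 530.9·tan21.1° = 900.0 + 204.8 = 1104.8 kN/m
FS = R / T = 1104.8 / 620.1 = 1.782

FS = 1.78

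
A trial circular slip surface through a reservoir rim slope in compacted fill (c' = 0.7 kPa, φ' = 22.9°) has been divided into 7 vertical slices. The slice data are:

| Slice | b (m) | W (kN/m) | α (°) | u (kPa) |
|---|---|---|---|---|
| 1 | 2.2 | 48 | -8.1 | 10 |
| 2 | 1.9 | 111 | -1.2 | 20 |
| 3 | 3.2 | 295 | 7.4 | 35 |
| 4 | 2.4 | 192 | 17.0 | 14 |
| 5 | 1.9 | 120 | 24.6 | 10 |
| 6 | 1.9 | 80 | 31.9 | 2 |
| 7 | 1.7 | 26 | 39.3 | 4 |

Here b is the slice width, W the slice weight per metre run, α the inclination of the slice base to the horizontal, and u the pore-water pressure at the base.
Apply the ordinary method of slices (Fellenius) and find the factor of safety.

Ordinary method of slices: FS = Σ[c'·Δl_i + (W_i cosα_i − u_i·Δl_i)·tanφ'] / Σ W_i sinα_i, with Δl_i = b_i / cosα_i.
Slice 1: Δl = 2.2/cos(-8.1°) = 2.222 m; N'_1 = 48·cos(-8.1°) − 10·2.222 = 25.3; c'Δl = 1.56; W sinα = -6.8
Slice 2: Δl = 1.9/cos(-1.2°) = 1.900 m; N'_2 = 111·cos(-1.2°) − 20·1.900 = 73.0; c'Δl = 1.33; W sinα = -2.3
Slice 3: Δl = 3.2/cos7.4° = 3.227 m; N'_3 = 295·cos7.4° − 35·3.227 = 179.6; c'Δl = 2.26; W sinα = 38.0
Slice 4: Δl = 2.4/cos17.0° = 2.510 m; N'_4 = 192·cos17.0° − 14·2.510 = 148.5; c'Δl = 1.76; W sinα = 56.1
Slice 5: Δl = 1.9/cos24.6° = 2.090 m; N'_5 = 120·cos24.6° − 10·2.090 = 88.2; c'Δl = 1.46; W sinα = 50.0
Slice 6: Δl = 1.9/cos31.9° = 2.238 m; N'_6 = 80·cos31.9° − 2·2.238 = 63.4; c'Δl = 1.57; W sinα = 42.3
Slice 7: Δl = 1.7/cos39.3° = 2.197 m; N'_7 = 26·cos39.3° − 4·2.197 = 11.3; c'Δl = 1.54; W sinα = 16.5
Σc'Δl = 11.5 kN/m; ΣN' = 589.3 kN/m; ΣW sinα = 193.7 kN/m
Resisting = 11.5 + 589.3·tan22.9° = 11.5 + 248.9 = 260.4 kN/m
FS = 260.4 / 193.7 = 1.344

FS = 1.34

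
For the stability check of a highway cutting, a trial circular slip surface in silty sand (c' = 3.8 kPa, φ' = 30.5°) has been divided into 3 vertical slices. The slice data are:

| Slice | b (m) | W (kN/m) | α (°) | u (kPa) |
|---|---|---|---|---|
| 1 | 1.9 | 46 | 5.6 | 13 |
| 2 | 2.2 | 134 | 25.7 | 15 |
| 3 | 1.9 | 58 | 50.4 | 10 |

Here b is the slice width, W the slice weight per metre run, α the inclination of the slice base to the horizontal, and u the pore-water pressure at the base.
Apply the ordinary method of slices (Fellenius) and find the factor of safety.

Ordinary method of slices: FS = Σ[c'·Δl_i + (W_i cosα_i − u_i·Δl_i)·tanφ'] / Σ W_i sinα_i, with Δl_i = b_i / cosα_i.
Slice 1: Δl = 1.9/cos5.6° = 1.909 m; N'_1 = 46·cos5.6° − 13·1.909 = 21.0; c'Δl = 7.25; W sinα = 4.5
Slice 2: Δl = 2.2/cos25.7° = 2.442 m; N'_2 = 134·cos25.7° − 15·2.442 = 84.1; c'Δl = 9.28; W sinα = 58.1
Slice 3: Δl = 1.9/cos50.4° = 2.981 m; N'_3 = 58·cos50.4° − 10·2.981 = 7.2; c'Δl = 11.33; W sinα = 44.7
Σc'Δl = 27.9 kN/m; ΣN' = 112.2 kN/m; ΣW sinα = 107.3 kN/m
Resisting = 27.9 + 112.2·tan30.5° = 27.9 + 66.1 = 94.0 kN/m
FS = 94.0 / 107.3 = 0.876

FS = 0.88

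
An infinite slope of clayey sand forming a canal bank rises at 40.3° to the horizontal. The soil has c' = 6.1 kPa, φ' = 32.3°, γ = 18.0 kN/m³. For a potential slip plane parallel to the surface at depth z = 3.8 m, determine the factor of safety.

FS = 0.93

For an infinite slope with a slip plane parallel to the surface (no pore pressure): FS = [c' + γz cos²β tanφ'] / [γz sinβ cosβ].
γz = 18.0·3.8 = 68.40 kN/m²
Numerator = 6.1 + 68.40·cos²40.3°·tan32.3° = 6.1 + 68.40·0.5817·0.6322 = 31.252 kPa
Denominator = 68.40·sin40.3°·cos40.3° = 68.40·0.6468·0.7627 = 33.741 kPa
FS = 31.252 / 33.741 = 0.926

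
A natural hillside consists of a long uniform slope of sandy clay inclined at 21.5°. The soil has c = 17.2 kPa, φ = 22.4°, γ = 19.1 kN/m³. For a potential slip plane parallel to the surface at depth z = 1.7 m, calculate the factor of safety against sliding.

For an infinite slope with a slip plane parallel to the surface (no pore pressure): FS = [c + γz cos²β tanφ] / [γz sinβ cosβ].
γz = 19.1·1.7 = 32.47 kN/m²
Numerator = 17.2 + 32.47·cos²21.5°·tan22.4° = 17.2 + 32.47·0.8657·0.4122 = 28.785 kPa
Denominator = 32.47·sin21.5°·cos21.5° = 32.47·0.3665·0.9304 = 11.072 kPa
FS = 28.785 / 11.072 = 2.600

FS = 2.60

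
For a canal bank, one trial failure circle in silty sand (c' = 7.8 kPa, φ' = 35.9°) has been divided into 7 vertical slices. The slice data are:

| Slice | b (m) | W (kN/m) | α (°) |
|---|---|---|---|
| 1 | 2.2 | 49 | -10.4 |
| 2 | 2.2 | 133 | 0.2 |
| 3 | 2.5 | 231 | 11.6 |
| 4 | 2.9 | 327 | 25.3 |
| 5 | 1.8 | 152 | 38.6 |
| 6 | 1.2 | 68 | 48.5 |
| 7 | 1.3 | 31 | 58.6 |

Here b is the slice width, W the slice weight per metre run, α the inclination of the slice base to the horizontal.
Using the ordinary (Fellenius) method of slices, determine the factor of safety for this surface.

FS = 2.20

Ordinary method of slices: FS = Σ[c'·Δl_i + (W_i cosα_i)·tanφ'] / Σ W_i sinα_i, with Δl_i = b_i / cosα_i.
Slice 1: Δl = 2.2/cos(-10.4°) = 2.237 m; N'_1 = 49·cos(-10.4°) = 48.2; c'Δl = 17.45; W sinα = -8.8
Slice 2: Δl = 2.2/cos0.2° = 2.200 m; N'_2 = 133·cos0.2° = 133.0; c'Δl = 17.16; W sinα = 0.5
Slice 3: Δl = 2.5/cos11.6° = 2.552 m; N'_3 = 231·cos11.6° = 226.3; c'Δl = 19.91; W sinα = 46.4
Slice 4: Δl = 2.9/cos25.3° = 3.208 m; N'_4 = 327·cos25.3° = 295.6; c'Δl = 25.02; W sinα = 139.7
Slice 5: Δl = 1.8/cos38.6° = 2.303 m; N'_5 = 152·cos38.6° = 118.8; c'Δl = 17.96; W sinα = 94.8
Slice 6: Δl = 1.2/cos48.5° = 1.811 m; N'_6 = 68·cos48.5° = 45.1; c'Δl = 14.13; W sinα = 50.9
Slice 7: Δl = 1.3/cos58.6° = 2.495 m; N'_7 = 31·cos58.6° = 16.2; c'Δl = 19.46; W sinα = 26.5
Σc'Δl = 131.1 kN/m; ΣN' = 883.1 kN/m; ΣW sinα = 350.0 kN/m
Resisting = 131.1 + 883.1·tan35.9° = 131.1 + 639.3 = 770.4 kN/m
FS = 770.4 / 350.0 = 2.201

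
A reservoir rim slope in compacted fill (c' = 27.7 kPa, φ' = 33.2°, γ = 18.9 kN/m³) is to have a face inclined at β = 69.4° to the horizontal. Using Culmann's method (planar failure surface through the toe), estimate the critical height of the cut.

Culmann's analysis gives the critical failure plane at α_cr = (β + φ')/2 = (69.4 + 33.2)/2 = 51.3°, and the critical height
H_c = (4c'/γ) · sinβ cosφ' / [1 − cos(β − φ')]
    = (4·27.7/18.9) · sin69.4°·cos33.2° / [1 − cos(36.2°)]
    = 5.862 · 0.9361·0.8368 / [1 − 0.8070]
    = 5.862 · 0.7833 / 0.1930
    = 23.79 m

H_c = 23.79 m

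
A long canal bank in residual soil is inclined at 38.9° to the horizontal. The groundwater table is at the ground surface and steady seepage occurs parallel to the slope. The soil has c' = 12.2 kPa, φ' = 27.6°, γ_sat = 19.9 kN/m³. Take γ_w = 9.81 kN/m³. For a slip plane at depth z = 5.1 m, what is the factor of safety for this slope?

FS = 0.57

With seepage parallel to the slope and the water table at the surface, the effective normal stress on the slip plane uses the buoyant unit weight γ' = γ_sat − γ_w while the driving shear stress uses γ_sat:
FS = [c' + γ' z cos²β tanφ'] / [γ_sat z sinβ cosβ]
γ' = 19.9 − 9.81 = 10.09 kN/m³
Numerator = 12.2 + 10.09·5.1·cos²38.9°·tan27.6° = 12.2 + 10.09·5.1·0.6057·0.5228 = 28.494 kPa
Denominator = 19.9·5.1·sin38.9°·cos38.9° = 19.9·5.1·0.6280·0.7782 = 49.599 kPa
FS = 28.494 / 49.599 = 0.574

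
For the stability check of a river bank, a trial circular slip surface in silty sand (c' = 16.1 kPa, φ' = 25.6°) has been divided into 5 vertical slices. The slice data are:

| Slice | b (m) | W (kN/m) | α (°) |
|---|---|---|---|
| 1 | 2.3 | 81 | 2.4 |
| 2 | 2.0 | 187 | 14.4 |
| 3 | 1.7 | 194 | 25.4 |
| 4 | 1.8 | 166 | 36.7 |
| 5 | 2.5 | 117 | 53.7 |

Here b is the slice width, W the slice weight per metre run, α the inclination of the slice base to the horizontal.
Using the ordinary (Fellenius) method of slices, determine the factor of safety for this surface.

Ordinary method of slices: FS = Σ[c'·Δl_i + (W_i cosα_i)·tanφ'] / Σ W_i sinα_i, with Δl_i = b_i / cosα_i.
Slice 1: Δl = 2.3/cos2.4° = 2.302 m; N'_1 = 81·cos2.4° = 80.9; c'Δl = 37.06; W sinα = 3.4
Slice 2: Δl = 2.0/cos14.4° = 2.065 m; N'_2 = 187·cos14.4° = 181.1; c'Δl = 33.24; W sinα = 46.5
Slice 3: Δl = 1.7/cos25.4° = 1.882 m; N'_3 = 194·cos25.4° = 175.2; c'Δl = 30.30; W sinα = 83.2
Slice 4: Δl = 1.8/cos36.7° = 2.245 m; N'_4 = 166·cos36.7° = 133.1; c'Δl = 36.14; W sinα = 99.2
Slice 5: Δl = 2.5/cos53.7° = 4.223 m; N'_5 = 117·cos53.7° = 69.3; c'Δl = 67.99; W sinα = 94.3
Σc'Δl = 204.7 kN/m; ΣN' = 639.7 kN/m; ΣW sinα = 326.6 kN/m
Resisting = 204.7 + 639.7·tan25.6° = 204.7 + 306.5 = 511.2 kN/m
FS = 511.2 / 326.6 = 1.565

FS = 1.57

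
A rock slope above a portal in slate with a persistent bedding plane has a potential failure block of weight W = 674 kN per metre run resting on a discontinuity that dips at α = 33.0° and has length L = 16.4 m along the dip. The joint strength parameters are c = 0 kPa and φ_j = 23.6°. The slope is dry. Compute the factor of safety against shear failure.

Resolving the block weight along and normal to the plane and applying the Mohr–Coulomb strength on the joint:
N' = W cosα = 674·cos33.0° = 565.3 kN/m
Driving force T = W sinα = 674·sin33.0° = 367.1 kN/m
Resisting force R = c·L + N'·tanφ_j = 0·16.4 + 565.3·tan23.6° = 0.0 + 247.0 = 247.0 kN/m
FS = R / T = 247.0 / 367.1 = 0.673

FS = 0.67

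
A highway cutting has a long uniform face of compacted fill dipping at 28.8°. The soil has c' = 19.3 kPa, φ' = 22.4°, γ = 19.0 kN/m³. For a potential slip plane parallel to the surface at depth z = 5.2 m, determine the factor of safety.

For an infinite slope with a slip plane parallel to the surface (no pore pressure): FS = [c' + γz cos²β tanφ'] / [γz sinβ cosβ].
γz = 19.0·5.2 = 98.80 kN/m²
Numerator = 19.3 + 98.80·cos²28.8°·tan22.4° = 19.3 + 98.80·0.7679·0.4122 = 50.571 kPa
Denominator = 98.80·sin28.8°·cos28.8° = 98.80·0.4818·0.8763 = 41.710 kPa
FS = 50.571 / 41.710 = 1.212

FS = 1.21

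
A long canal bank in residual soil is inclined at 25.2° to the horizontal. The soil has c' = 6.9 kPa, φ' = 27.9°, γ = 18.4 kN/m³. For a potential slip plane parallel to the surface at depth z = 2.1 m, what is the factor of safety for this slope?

FS = 1.59

For an infinite slope with a slip plane parallel to the surface (no pore pressure): FS = [c' + γz cos²β tanφ'] / [γz sinβ cosβ].
γz = 18.4·2.1 = 38.64 kN/m²
Numerator = 6.9 + 38.64·cos²25.2°·tan27.9° = 6.9 + 38.64·0.8187·0.5295 = 23.650 kPa
Denominator = 38.64·sin25.2°·cos25.2° = 38.64·0.4258·0.9048 = 14.886 kPa
FS = 23.650 / 14.886 = 1.589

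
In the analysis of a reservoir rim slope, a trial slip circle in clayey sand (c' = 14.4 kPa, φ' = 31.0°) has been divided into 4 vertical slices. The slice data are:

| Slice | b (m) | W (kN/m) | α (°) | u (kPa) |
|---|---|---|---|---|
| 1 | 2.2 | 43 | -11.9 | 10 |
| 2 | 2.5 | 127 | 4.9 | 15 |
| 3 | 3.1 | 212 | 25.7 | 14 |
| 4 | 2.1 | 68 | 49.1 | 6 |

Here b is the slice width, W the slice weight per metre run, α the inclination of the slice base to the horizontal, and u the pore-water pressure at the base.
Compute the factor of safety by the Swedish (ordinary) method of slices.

Ordinary method of slices: FS = Σ[c'·Δl_i + (W_i cosα_i − u_i·Δl_i)·tanφ'] / Σ W_i sinα_i, with Δl_i = b_i / cosα_i.
Slice 1: Δl = 2.2/cos(-11.9°) = 2.248 m; N'_1 = 43·cos(-11.9°) − 10·2.248 = 19.6; c'Δl = 32.38; W sinα = -8.9
Slice 2: Δl = 2.5/cos4.9° = 2.509 m; N'_2 = 127·cos4.9° − 15·2.509 = 88.9; c'Δl = 36.13; W sinα = 10.8
Slice 3: Δl = 3.1/cos25.7° = 3.440 m; N'_3 = 212·cos25.7° − 14·3.440 = 142.9; c'Δl = 49.54; W sinα = 91.9
Slice 4: Δl = 2.1/cos49.1° = 3.207 m; N'_4 = 68·cos49.1° − 6·3.207 = 25.3; c'Δl = 46.19; W sinα = 51.4
Σc'Δl = 164.2 kN/m; ΣN' = 276.6 kN/m; ΣW sinα = 145.3 kN/m
Resisting = 164.2 + 276.6·tan31.0° = 164.2 + 166.2 = 330.5 kN/m
FS = 330.5 / 145.3 = 2.274

FS = 2.27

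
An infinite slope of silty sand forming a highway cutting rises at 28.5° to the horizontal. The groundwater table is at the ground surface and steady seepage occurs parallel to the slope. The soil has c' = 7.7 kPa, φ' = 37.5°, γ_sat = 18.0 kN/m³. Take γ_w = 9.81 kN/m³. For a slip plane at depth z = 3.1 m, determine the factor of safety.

FS = 0.97

With seepage parallel to the slope and the water table at the surface, the effective normal stress on the slip plane uses the buoyant unit weight γ' = γ_sat − γ_w while the driving shear stress uses γ_sat:
FS = [c' + γ' z cos²β tanφ'] / [γ_sat z sinβ cosβ]
γ' = 18.0 − 9.81 = 8.19 kN/m³
Numerator = 7.7 + 8.19·3.1·cos²28.5°·tan37.5° = 7.7 + 8.19·3.1·0.7723·0.7673 = 22.746 kPa
Denominator = 18.0·3.1·sin28.5°·cos28.5° = 18.0·3.1·0.4772·0.8788 = 23.399 kPa
FS = 22.746 / 23.399 = 0.972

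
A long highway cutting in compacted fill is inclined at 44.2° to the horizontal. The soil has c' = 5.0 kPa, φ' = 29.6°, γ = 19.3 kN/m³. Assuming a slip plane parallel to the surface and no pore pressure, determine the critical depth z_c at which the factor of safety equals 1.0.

z_c = 1.25 m

Setting FS = 1.00 in FS = [c' + γz cos²β tanφ'] / [γz sinβ cosβ] and solving for z:
z = c' / [γ cosβ (FS·sinβ − cosβ·tanφ')]
  = 5.0 / [19.3·cos44.2°·(1.00·sin44.2° − cos44.2°·tan29.6°)]
  = 5.0 / [19.3·0.7169·(1.00·0.6972 − 0.7169·0.5681)]
  = 5.0 / 4.0112 = 1.247 m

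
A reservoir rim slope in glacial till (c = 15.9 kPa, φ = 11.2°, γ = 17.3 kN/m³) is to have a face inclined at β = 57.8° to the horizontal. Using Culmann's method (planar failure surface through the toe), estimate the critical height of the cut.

H_c = 9.75 m

Culmann's analysis gives the critical failure plane at α_cr = (β + φ)/2 = (57.8 + 11.2)/2 = 34.5°, and the critical height
H_c = (4c/γ) · sinβ cosφ / [1 − cos(β − φ)]
    = (4·15.9/17.3) · sin57.8°·cos11.2° / [1 − cos(46.6°)]
    = 3.676 · 0.8462·0.9810 / [1 − 0.6871]
    = 3.676 · 0.8301 / 0.3129
    = 9.75 m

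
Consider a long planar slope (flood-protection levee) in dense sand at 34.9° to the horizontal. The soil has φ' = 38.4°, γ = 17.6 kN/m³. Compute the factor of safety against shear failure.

FS = 1.14

For a dry cohesionless infinite slope the factor of safety is FS = tanφ' / tanβ.
FS = tan38.4° / tan34.9° = 0.7926 / 0.6976 = 1.136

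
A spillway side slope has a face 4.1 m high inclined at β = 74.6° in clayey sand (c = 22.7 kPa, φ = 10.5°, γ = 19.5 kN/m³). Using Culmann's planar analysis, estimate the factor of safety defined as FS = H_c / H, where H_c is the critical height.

H_c = (4c/γ) · sinβ cosφ / [1 − cos(β − φ)]
    = (4·22.7/19.5) · sin74.6°·cos10.5° / [1 − cos64.1°]
    = 4.656 · 0.9480 / 0.5632 = 7.84 m
FS = H_c / H = 7.84 / 4.1 = 1.912

FS = 1.91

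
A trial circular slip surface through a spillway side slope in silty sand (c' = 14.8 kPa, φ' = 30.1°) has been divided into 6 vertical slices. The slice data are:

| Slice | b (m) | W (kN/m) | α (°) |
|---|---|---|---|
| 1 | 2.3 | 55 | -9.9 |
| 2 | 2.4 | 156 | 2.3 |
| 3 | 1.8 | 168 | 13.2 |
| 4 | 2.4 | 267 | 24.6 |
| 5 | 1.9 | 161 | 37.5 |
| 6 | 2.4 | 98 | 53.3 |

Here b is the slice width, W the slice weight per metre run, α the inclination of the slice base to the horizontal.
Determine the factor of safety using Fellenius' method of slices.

Ordinary method of slices: FS = Σ[c'·Δl_i + (W_i cosα_i)·tanφ'] / Σ W_i sinα_i, with Δl_i = b_i / cosα_i.
Slice 1: Δl = 2.3/cos(-9.9°) = 2.335 m; N'_1 = 55·cos(-9.9°) = 54.2; c'Δl = 34.55; W sinα = -9.5
Slice 2: Δl = 2.4/cos2.3° = 2.402 m; N'_2 = 156·cos2.3° = 155.9; c'Δl = 35.55; W sinα = 6.3
Slice 3: Δl = 1.8/cos13.2° = 1.849 m; N'_3 = 168·cos13.2° = 163.6; c'Δl = 27.36; W sinα = 38.4
Slice 4: Δl = 2.4/cos24.6° = 2.640 m; N'_4 = 267·cos24.6° = 242.8; c'Δl = 39.07; W sinα = 111.1
Slice 5: Δl = 1.9/cos37.5° = 2.395 m; N'_5 = 161·cos37.5° = 127.7; c'Δl = 35.44; W sinα = 98.0
Slice 6: Δl = 2.4/cos53.3° = 4.016 m; N'_6 = 98·cos53.3° = 58.6; c'Δl = 59.44; W sinα = 78.6
Σc'Δl = 231.4 kN/m; ΣN' = 802.7 kN/m; ΣW sinα = 322.9 kN/m
Resisting = 231.4 + 802.7·tan30.1° = 231.4 + 465.3 = 696.7 kN/m
FS = 696.7 / 322.9 = 2.158

FS = 2.16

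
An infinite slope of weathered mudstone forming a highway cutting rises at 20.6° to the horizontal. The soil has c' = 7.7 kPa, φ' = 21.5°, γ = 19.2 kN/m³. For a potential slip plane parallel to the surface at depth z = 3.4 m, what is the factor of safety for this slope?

For an infinite slope with a slip plane parallel to the surface (no pore pressure): FS = [c' + γz cos²β tanφ'] / [γz sinβ cosβ].
γz = 19.2·3.4 = 65.28 kN/m²
Numerator = 7.7 + 65.28·cos²20.6°·tan21.5° = 7.7 + 65.28·0.8762·0.3939 = 30.231 kPa
Denominator = 65.28·sin20.6°·cos20.6° = 65.28·0.3518·0.9361 = 21.500 kPa
FS = 30.231 / 21.500 = 1.406

FS = 1.41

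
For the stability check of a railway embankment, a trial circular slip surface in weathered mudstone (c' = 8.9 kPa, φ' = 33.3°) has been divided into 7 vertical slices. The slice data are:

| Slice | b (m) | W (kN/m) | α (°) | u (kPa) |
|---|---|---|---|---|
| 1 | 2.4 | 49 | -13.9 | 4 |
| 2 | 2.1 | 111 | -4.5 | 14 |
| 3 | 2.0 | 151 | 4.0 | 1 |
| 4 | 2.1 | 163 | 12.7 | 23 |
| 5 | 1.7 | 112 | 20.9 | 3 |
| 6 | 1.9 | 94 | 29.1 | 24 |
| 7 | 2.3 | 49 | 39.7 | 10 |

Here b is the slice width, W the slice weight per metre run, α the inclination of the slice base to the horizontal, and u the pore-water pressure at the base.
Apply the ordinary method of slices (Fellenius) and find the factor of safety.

FS = 3.34

Ordinary method of slices: FS = Σ[c'·Δl_i + (W_i cosα_i − u_i·Δl_i)·tanφ'] / Σ W_i sinα_i, with Δl_i = b_i / cosα_i.
Slice 1: Δl = 2.4/cos(-13.9°) = 2.472 m; N'_1 = 49·cos(-13.9°) − 4·2.472 = 37.7; c'Δl = 22.00; W sinα = -11.8
Slice 2: Δl = 2.1/cos(-4.5°) = 2.106 m; N'_2 = 111·cos(-4.5°) − 14·2.106 = 81.2; c'Δl = 18.75; W sinα = -8.7
Slice 3: Δl = 2.0/cos4.0° = 2.005 m; N'_3 = 151·cos4.0° − 1·2.005 = 148.6; c'Δl = 17.84; W sinα = 10.5
Slice 4: Δl = 2.1/cos12.7° = 2.153 m; N'_4 = 163·cos12.7° − 23·2.153 = 109.5; c'Δl = 19.16; W sinα = 35.8
Slice 5: Δl = 1.7/cos20.9° = 1.820 m; N'_5 = 112·cos20.9° − 3·1.820 = 99.2; c'Δl = 16.20; W sinα = 40.0
Slice 6: Δl = 1.9/cos29.1° = 2.174 m; N'_6 = 94·cos29.1° − 24·2.174 = 29.9; c'Δl = 19.35; W sinα = 45.7
Slice 7: Δl = 2.3/cos39.7° = 2.989 m; N'_7 = 49·cos39.7° − 10·2.989 = 7.8; c'Δl = 26.61; W sinα = 31.3
Σc'Δl = 139.9 kN/m; ΣN' = 513.9 kN/m; ΣW sinα = 142.9 kN/m
Resisting = 139.9 + 513.9·tan33.3° = 139.9 + 337.6 = 477.5 kN/m
FS = 477.5 / 142.9 = 3.342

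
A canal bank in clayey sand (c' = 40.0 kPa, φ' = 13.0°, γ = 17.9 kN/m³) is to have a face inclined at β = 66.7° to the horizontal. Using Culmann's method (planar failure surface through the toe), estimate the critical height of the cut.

Culmann's analysis gives the critical failure plane at α_cr = (β + φ')/2 = (66.7 + 13.0)/2 = 39.9°, and the critical height
H_c = (4c'/γ) · sinβ cosφ' / [1 − cos(β − φ')]
    = (4·40.0/17.9) · sin66.7°·cos13.0° / [1 − cos(53.7°)]
    = 8.939 · 0.9184·0.9744 / [1 − 0.5920]
    = 8.939 · 0.8949 / 0.4080
    = 19.61 m

H_c = 19.61 m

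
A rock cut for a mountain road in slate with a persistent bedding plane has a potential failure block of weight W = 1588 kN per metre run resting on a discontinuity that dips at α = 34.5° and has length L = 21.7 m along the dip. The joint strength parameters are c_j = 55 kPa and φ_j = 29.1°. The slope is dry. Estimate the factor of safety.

Resolving the block weight along and normal to the plane and applying the Mohr–Coulomb strength on the joint:
N' = W cosα = 1588·cos34.5° = 1308.7 kN/m
Driving force T = W sinα = 1588·sin34.5° = 899.5 kN/m
Resisting force R = c_j·L + N'·tanφ_j = 55·21.7 + 1308.7·tan29.1° = 1193.5 + 728.4 = 1921.9 kN/m
FS = R / T = 1921.9 / 899.5 = 2.137

FS = 2.14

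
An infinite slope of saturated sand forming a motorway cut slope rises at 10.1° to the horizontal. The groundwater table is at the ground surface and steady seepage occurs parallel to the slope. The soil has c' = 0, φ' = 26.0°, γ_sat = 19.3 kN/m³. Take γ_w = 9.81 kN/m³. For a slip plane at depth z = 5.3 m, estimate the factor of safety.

FS = 1.35

With seepage parallel to the slope and the water table at the surface, the effective normal stress on the slip plane uses the buoyant unit weight γ' = γ_sat − γ_w while the driving shear stress uses γ_sat:
FS = [c' + γ' z cos²β tanφ'] / [γ_sat z sinβ cosβ]
(For c' = 0 this reduces to FS = (γ'/γ_sat)·tanφ'/tanβ.)
γ' = 19.3 − 9.81 = 9.49 kN/m³
Numerator = 0.0 + 9.49·5.3·cos²10.1°·tan26.0° = 0.0 + 9.49·5.3·0.9692·0.4877 = 23.777 kPa
Denominator = 19.3·5.3·sin10.1°·cos10.1° = 19.3·5.3·0.1754·0.9845 = 17.660 kPa
FS = 23.777 / 17.660 = 1.346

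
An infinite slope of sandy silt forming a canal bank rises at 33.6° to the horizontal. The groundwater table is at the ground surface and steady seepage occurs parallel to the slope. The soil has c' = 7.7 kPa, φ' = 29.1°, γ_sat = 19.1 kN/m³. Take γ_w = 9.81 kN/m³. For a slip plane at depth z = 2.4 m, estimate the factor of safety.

FS = 0.77

With seepage parallel to the slope and the water table at the surface, the effective normal stress on the slip plane uses the buoyant unit weight γ' = γ_sat − γ_w while the driving shear stress uses γ_sat:
FS = [c' + γ' z cos²β tanφ'] / [γ_sat z sinβ cosβ]
γ' = 19.1 − 9.81 = 9.29 kN/m³
Numerator = 7.7 + 9.29·2.4·cos²33.6°·tan29.1° = 7.7 + 9.29·2.4·0.6938·0.5566 = 16.309 kPa
Denominator = 19.1·2.4·sin33.6°·cos33.6° = 19.1·2.4·0.5534·0.8329 = 21.129 kPa
FS = 16.309 / 21.129 = 0.772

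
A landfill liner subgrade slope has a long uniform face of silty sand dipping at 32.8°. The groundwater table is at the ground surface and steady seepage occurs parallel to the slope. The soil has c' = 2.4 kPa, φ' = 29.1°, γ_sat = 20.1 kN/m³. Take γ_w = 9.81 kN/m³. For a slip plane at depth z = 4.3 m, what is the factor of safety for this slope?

FS = 0.50

With seepage parallel to the slope and the water table at the surface, the effective normal stress on the slip plane uses the buoyant unit weight γ' = γ_sat − γ_w while the driving shear stress uses γ_sat:
FS = [c' + γ' z cos²β tanφ'] / [γ_sat z sinβ cosβ]
γ' = 20.1 − 9.81 = 10.29 kN/m³
Numerator = 2.4 + 10.29·4.3·cos²32.8°·tan29.1° = 2.4 + 10.29·4.3·0.7066·0.5566 = 19.801 kPa
Denominator = 20.1·4.3·sin32.8°·cos32.8° = 20.1·4.3·0.5417·0.8406 = 39.355 kPa
FS = 19.801 / 39.355 = 0.503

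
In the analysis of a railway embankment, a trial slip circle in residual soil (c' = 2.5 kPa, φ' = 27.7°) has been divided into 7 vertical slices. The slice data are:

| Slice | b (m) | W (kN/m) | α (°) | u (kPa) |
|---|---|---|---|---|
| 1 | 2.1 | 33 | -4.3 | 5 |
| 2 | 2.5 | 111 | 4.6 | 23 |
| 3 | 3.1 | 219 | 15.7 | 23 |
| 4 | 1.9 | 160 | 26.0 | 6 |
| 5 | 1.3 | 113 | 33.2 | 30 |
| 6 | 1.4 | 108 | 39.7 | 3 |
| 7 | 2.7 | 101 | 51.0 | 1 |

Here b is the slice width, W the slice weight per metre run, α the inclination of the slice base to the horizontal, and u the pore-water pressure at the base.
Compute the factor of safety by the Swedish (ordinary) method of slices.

FS = 0.93

Ordinary method of slices: FS = Σ[c'·Δl_i + (W_i cosα_i − u_i·Δl_i)·tanφ'] / Σ W_i sinα_i, with Δl_i = b_i / cosα_i.
Slice 1: Δl = 2.1/cos(-4.3°) = 2.106 m; N'_1 = 33·cos(-4.3°) − 5·2.106 = 22.4; c'Δl = 5.26; W sinα = -2.5
Slice 2: Δl = 2.5/cos4.6° = 2.508 m; N'_2 = 111·cos4.6° − 23·2.508 = 53.0; c'Δl = 6.27; W sinα = 8.9
Slice 3: Δl = 3.1/cos15.7° = 3.220 m; N'_3 = 219·cos15.7° − 23·3.220 = 136.8; c'Δl = 8.05; W sinα = 59.3
Slice 4: Δl = 1.9/cos26.0° = 2.114 m; N'_4 = 160·cos26.0° − 6·2.114 = 131.1; c'Δl = 5.28; W sinα = 70.1
Slice 5: Δl = 1.3/cos33.2° = 1.554 m; N'_5 = 113·cos33.2° − 30·1.554 = 47.9; c'Δl = 3.88; W sinα = 61.9
Slice 6: Δl = 1.4/cos39.7° = 1.820 m; N'_6 = 108·cos39.7° − 3·1.820 = 77.6; c'Δl = 4.55; W sinα = 69.0
Slice 7: Δl = 2.7/cos51.0° = 4.290 m; N'_7 = 101·cos51.0° − 1·4.290 = 59.3; c'Δl = 10.73; W sinα = 78.5
Σc'Δl = 44.0 kN/m; ΣN' = 528.1 kN/m; ΣW sinα = 345.2 kN/m
Resisting = 44.0 + 528.1·tan27.7° = 44.0 + 277.2 = 321.3 kN/m
FS = 321.3 / 345.2 = 0.931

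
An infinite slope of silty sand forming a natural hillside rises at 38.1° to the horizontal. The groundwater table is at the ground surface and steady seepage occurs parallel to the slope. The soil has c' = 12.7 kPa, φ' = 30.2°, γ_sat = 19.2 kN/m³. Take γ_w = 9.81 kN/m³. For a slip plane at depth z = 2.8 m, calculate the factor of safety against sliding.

FS = 0.85

With seepage parallel to the slope and the water table at the surface, the effective normal stress on the slip plane uses the buoyant unit weight γ' = γ_sat − γ_w while the driving shear stress uses γ_sat:
FS = [c' + γ' z cos²β tanφ'] / [γ_sat z sinβ cosβ]
γ' = 19.2 − 9.81 = 9.39 kN/m³
Numerator = 12.7 + 9.39·2.8·cos²38.1°·tan30.2° = 12.7 + 9.39·2.8·0.6193·0.5820 = 22.176 kPa
Denominator = 19.2·2.8·sin38.1°·cos38.1° = 19.2·2.8·0.6170·0.7869 = 26.104 kPa
FS = 22.176 / 26.104 = 0.850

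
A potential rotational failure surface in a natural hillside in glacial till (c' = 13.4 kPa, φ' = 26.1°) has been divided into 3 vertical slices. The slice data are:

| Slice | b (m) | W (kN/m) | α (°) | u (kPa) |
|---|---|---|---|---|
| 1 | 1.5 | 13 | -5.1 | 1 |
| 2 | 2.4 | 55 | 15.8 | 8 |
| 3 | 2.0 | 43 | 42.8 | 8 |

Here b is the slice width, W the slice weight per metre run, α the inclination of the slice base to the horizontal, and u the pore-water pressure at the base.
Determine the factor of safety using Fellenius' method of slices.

FS = 2.71

Ordinary method of slices: FS = Σ[c'·Δl_i + (W_i cosα_i − u_i·Δl_i)·tanφ'] / Σ W_i sinα_i, with Δl_i = b_i / cosα_i.
Slice 1: Δl = 1.5/cos(-5.1°) = 1.506 m; N'_1 = 13·cos(-5.1°) − 1·1.506 = 11.4; c'Δl = 20.18; W sinα = -1.2
Slice 2: Δl = 2.4/cos15.8° = 2.494 m; N'_2 = 55·cos15.8° − 8·2.494 = 33.0; c'Δl = 33.42; W sinα = 15.0
Slice 3: Δl = 2.0/cos42.8° = 2.726 m; N'_3 = 43·cos42.8° − 8·2.726 = 9.7; c'Δl = 36.53; W sinα = 29.2
Σc'Δl = 90.1 kN/m; ΣN' = 54.2 kN/m; ΣW sinα = 43.0 kN/m
Resisting = 90.1 + 54.2·tan26.1° = 90.1 + 26.5 = 116.7 kN/m
FS = 116.7 / 43.0 = 2.711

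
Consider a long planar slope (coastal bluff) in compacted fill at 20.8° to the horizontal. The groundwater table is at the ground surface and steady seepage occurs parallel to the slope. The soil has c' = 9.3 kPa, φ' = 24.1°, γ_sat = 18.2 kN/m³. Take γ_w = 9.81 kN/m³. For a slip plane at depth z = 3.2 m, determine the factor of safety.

With seepage parallel to the slope and the water table at the surface, the effective normal stress on the slip plane uses the buoyant unit weight γ' = γ_sat − γ_w while the driving shear stress uses γ_sat:
FS = [c' + γ' z cos²β tanφ'] / [γ_sat z sinβ cosβ]
γ' = 18.2 − 9.81 = 8.39 kN/m³
Numerator = 9.3 + 8.39·3.2·cos²20.8°·tan24.1° = 9.3 + 8.39·3.2·0.8739·0.4473 = 19.795 kPa
Denominator = 18.2·3.2·sin20.8°·cos20.8° = 18.2·3.2·0.3551·0.9348 = 19.334 kPa
FS = 19.795 / 19.334 = 1.024

FS = 1.02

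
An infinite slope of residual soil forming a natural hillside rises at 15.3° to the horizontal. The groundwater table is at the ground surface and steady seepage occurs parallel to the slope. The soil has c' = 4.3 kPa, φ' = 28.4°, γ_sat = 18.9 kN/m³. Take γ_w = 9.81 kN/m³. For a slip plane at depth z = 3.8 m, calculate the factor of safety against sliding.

With seepage parallel to the slope and the water table at the surface, the effective normal stress on the slip plane uses the buoyant unit weight γ' = γ_sat − γ_w while the driving shear stress uses γ_sat:
FS = [c' + γ' z cos²β tanφ'] / [γ_sat z sinβ cosβ]
γ' = 18.9 − 9.81 = 9.09 kN/m³
Numerator = 4.3 + 9.09·3.8·cos²15.3°·tan28.4° = 4.3 + 9.09·3.8·0.9304·0.5407 = 21.676 kPa
Denominator = 18.9·3.8·sin15.3°·cos15.3° = 18.9·3.8·0.2639·0.9646 = 18.280 kPa
FS = 21.676 / 18.280 = 1.186

FS = 1.19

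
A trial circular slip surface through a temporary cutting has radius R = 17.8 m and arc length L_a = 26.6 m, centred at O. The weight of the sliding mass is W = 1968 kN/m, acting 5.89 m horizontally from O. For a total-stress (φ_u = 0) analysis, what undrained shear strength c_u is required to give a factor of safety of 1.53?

FS = c_u·L_a·R / (W·d), so c_u = FS·W·d / (L_a·R).
c_u = 1.53·1968·5.89 / (26.60·17.8) = 17735.0 / 473.48 = 37.46 kPa

c_u = 37.5 kPa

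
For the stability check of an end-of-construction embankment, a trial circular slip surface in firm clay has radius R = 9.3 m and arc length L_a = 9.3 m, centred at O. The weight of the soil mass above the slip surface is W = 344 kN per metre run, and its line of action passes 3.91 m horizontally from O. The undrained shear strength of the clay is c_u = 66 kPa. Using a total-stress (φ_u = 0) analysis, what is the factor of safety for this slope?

FS = 4.24

Taking moments about the centre O, the resisting moment is provided by the undrained shear strength acting along the arc:
M_R = c_u·L_a·R = 66·9.30·9.3 = 5708.3 kN·m/m
M_D = W·d = 344·3.91 = 1345.0 kN·m/m
FS = M_R / M_D = 5708.3 / 1345.0 = 4.244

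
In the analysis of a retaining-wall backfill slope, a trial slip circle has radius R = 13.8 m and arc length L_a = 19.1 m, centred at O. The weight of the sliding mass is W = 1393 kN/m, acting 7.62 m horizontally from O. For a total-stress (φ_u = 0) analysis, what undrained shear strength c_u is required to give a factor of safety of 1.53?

c_u = 61.6 kPa

FS = c_u·L_a·R / (W·d), so c_u = FS·W·d / (L_a·R).
c_u = 1.53·1393·7.62 / (19.10·13.8) = 16240.4 / 263.58 = 61.61 kPa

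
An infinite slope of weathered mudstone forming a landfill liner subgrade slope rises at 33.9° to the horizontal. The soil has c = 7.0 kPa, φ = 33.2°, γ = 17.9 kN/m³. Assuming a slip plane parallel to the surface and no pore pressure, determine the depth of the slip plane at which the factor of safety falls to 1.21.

Setting FS = 1.21 in FS = [c + γz cos²β tanφ] / [γz sinβ cosβ] and solving for z:
z = c / [γ cosβ (FS·sinβ − cosβ·tanφ)]
  = 7.0 / [17.9·cos33.9°·(1.21·sin33.9° − cos33.9°·tan33.2°)]
  = 7.0 / [17.9·0.8300·(1.21·0.5577 − 0.8300·0.6544)]
  = 7.0 / 1.9571 = 3.577 m

z = 3.58 m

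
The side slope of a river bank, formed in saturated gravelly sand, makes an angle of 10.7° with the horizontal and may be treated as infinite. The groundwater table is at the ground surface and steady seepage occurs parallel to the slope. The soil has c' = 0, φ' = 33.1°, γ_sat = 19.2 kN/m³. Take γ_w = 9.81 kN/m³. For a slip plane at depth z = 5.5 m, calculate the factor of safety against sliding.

With seepage parallel to the slope and the water table at the surface, the effective normal stress on the slip plane uses the buoyant unit weight γ' = γ_sat − γ_w while the driving shear stress uses γ_sat:
FS = [c' + γ' z cos²β tanφ'] / [γ_sat z sinβ cosβ]
(For c' = 0 this reduces to FS = (γ'/γ_sat)·tanφ'/tanβ.)
γ' = 19.2 − 9.81 = 9.39 kN/m³
Numerator = 0.0 + 9.39·5.5·cos²10.7°·tan33.1° = 0.0 + 9.39·5.5·0.9655·0.6519 = 32.506 kPa
Denominator = 19.2·5.5·sin10.7°·cos10.7° = 19.2·5.5·0.1857·0.9826 = 19.265 kPa
FS = 32.506 / 19.265 = 1.687

FS = 1.69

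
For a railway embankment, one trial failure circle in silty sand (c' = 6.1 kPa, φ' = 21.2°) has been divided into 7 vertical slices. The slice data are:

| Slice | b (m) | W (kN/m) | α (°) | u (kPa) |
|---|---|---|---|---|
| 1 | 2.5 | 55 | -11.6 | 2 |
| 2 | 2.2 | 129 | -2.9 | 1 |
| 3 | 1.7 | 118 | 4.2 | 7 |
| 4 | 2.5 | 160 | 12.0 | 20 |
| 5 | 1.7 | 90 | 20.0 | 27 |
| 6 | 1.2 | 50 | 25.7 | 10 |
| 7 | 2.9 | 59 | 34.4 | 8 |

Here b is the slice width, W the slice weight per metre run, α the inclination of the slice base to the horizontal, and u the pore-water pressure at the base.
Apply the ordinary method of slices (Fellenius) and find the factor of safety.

FS = 2.54

Ordinary method of slices: FS = Σ[c'·Δl_i + (W_i cosα_i − u_i·Δl_i)·tanφ'] / Σ W_i sinα_i, with Δl_i = b_i / cosα_i.
Slice 1: Δl = 2.5/cos(-11.6°) = 2.552 m; N'_1 = 55·cos(-11.6°) − 2·2.552 = 48.8; c'Δl = 15.57; W sinα = -11.1
Slice 2: Δl = 2.2/cos(-2.9°) = 2.203 m; N'_2 = 129·cos(-2.9°) − 1·2.203 = 126.6; c'Δl = 13.44; W sinα = -6.5
Slice 3: Δl = 1.7/cos4.2° = 1.705 m; N'_3 = 118·cos4.2° − 7·1.705 = 105.8; c'Δl = 10.40; W sinα = 8.6
Slice 4: Δl = 2.5/cos12.0° = 2.556 m; N'_4 = 160·cos12.0° − 20·2.556 = 105.4; c'Δl = 15.59; W sinα = 33.3
Slice 5: Δl = 1.7/cos20.0° = 1.809 m; N'_5 = 90·cos20.0° − 27·1.809 = 35.7; c'Δl = 11.04; W sinα = 30.8
Slice 6: Δl = 1.2/cos25.7° = 1.332 m; N'_6 = 50·cos25.7° − 10·1.332 = 31.7; c'Δl = 8.12; W sinα = 21.7
Slice 7: Δl = 2.9/cos34.4° = 3.515 m; N'_7 = 59·cos34.4° − 8·3.515 = 20.6; c'Δl = 21.44; W sinα = 33.3
Σc'Δl = 95.6 kN/m; ΣN' = 474.6 kN/m; ΣW sinα = 110.1 kN/m
Resisting = 95.6 + 474.6·tan21.2° = 95.6 + 184.1 = 279.7 kN/m
FS = 279.7 / 110.1 = 2.540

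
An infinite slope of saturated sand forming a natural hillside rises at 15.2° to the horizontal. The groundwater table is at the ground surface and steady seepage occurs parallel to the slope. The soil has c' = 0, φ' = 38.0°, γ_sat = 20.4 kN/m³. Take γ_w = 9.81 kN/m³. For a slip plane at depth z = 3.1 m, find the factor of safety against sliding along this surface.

With seepage parallel to the slope and the water table at the surface, the effective normal stress on the slip plane uses the buoyant unit weight γ' = γ_sat − γ_w while the driving shear stress uses γ_sat:
FS = [c' + γ' z cos²β tanφ'] / [γ_sat z sinβ cosβ]
(For c' = 0 this reduces to FS = (γ'/γ_sat)·tanφ'/tanβ.)
γ' = 20.4 − 9.81 = 10.59 kN/m³
Numerator = 0.0 + 10.59·3.1·cos²15.2°·tan38.0° = 0.0 + 10.59·3.1·0.9313·0.7813 = 23.886 kPa
Denominator = 20.4·3.1·sin15.2°·cos15.2° = 20.4·3.1·0.2622·0.9650 = 16.001 kPa
FS = 23.886 / 16.001 = 1.493

FS = 1.49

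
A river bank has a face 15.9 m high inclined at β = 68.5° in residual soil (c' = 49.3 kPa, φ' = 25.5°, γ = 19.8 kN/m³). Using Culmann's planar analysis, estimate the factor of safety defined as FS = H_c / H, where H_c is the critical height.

FS = 1.96

H_c = (4c'/γ) · sinβ cosφ' / [1 − cos(β − φ')]
    = (4·49.3/19.8) · sin68.5°·cos25.5° / [1 − cos43.0°]
    = 9.960 · 0.8398 / 0.2686 = 31.13 m
FS = H_c / H = 31.13 / 15.9 = 1.958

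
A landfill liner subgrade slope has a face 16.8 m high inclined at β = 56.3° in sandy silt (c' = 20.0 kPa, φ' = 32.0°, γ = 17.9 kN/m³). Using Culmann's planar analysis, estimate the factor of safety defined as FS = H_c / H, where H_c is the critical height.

H_c = (4c'/γ) · sinβ cosφ' / [1 − cos(β − φ')]
    = (4·20.0/17.9) · sin56.3°·cos32.0° / [1 − cos24.3°]
    = 4.469 · 0.7055 / 0.0886 = 35.59 m
FS = H_c / H = 35.59 / 16.8 = 2.119

FS = 2.12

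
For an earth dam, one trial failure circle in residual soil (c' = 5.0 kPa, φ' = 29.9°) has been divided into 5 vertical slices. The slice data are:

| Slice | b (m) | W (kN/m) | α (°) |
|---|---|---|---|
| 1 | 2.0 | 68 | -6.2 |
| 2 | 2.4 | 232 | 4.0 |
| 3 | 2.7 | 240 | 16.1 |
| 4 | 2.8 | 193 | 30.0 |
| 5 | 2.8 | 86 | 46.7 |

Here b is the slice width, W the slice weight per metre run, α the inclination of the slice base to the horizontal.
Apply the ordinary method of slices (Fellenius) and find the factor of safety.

FS = 2.16

Ordinary method of slices: FS = Σ[c'·Δl_i + (W_i cosα_i)·tanφ'] / Σ W_i sinα_i, with Δl_i = b_i / cosα_i.
Slice 1: Δl = 2.0/cos(-6.2°) = 2.012 m; N'_1 = 68·cos(-6.2°) = 67.6; c'Δl = 10.06; W sinα = -7.3
Slice 2: Δl = 2.4/cos4.0° = 2.406 m; N'_2 = 232·cos4.0° = 231.4; c'Δl = 12.03; W sinα = 16.2
Slice 3: Δl = 2.7/cos16.1° = 2.810 m; N'_3 = 240·cos16.1° = 230.6; c'Δl = 14.05; W sinα = 66.6
Slice 4: Δl = 2.8/cos30.0° = 3.233 m; N'_4 = 193·cos30.0° = 167.1; c'Δl = 16.17; W sinα = 96.5
Slice 5: Δl = 2.8/cos46.7° = 4.083 m; N'_5 = 86·cos46.7° = 59.0; c'Δl = 20.41; W sinα = 62.6
Σc'Δl = 72.7 kN/m; ΣN' = 755.7 kN/m; ΣW sinα = 234.5 kN/m
Resisting = 72.7 + 755.7·tan29.9° = 72.7 + 434.6 = 507.3 kN/m
FS = 507.3 / 234.5 = 2.163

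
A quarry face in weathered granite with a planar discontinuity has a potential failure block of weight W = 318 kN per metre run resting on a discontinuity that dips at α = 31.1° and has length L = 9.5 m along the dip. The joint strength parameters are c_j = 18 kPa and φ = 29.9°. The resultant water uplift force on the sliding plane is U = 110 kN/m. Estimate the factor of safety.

Resolving the block weight along and normal to the plane and applying the Mohr–Coulomb strength on the joint:
N' = W cosα − U = 318·cos31.1° − 110 = 162.3 kN/m
Driving force T = W sinα = 318·sin31.1° = 164.3 kN/m
Resisting force R = c_j·L + N'·tanφ = 18·9.5 + 162.3·tan29.9° = 171.0 + 93.3 = 264.3 kN/m
FS = R / T = 264.3 / 164.3 = 1.609

FS = 1.61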